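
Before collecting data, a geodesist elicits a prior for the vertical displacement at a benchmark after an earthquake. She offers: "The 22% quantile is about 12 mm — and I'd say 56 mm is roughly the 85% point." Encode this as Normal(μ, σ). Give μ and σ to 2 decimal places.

μ = 30.79, σ = 24.33

The p-quantile of Normal(μ,σ) is μ + z_p·σ, with z_{0.22} = -0.7722 and z_{0.85} = 1.036.
Eliminate σ: μ = (z₂·x₁ − z₁·x₂)/(z₂ − z₁) = (1.036·12 − (-0.7722)·56)/1.809 = 30.79.
Then σ = (x₂ − x₁)/(z₂ − z₁) = (56 − 12)/1.809 = 24.33.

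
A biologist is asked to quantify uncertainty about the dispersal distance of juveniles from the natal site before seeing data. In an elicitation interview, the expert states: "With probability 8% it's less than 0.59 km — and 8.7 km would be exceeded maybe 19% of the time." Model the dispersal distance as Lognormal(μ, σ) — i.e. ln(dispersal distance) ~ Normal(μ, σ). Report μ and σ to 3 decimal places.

μ ≈ 1.129, σ ≈ 1.179

If T ~ Lognormal(μ,σ) then ln T ~ Normal(μ,σ), so the p-quantile of ln T is μ + z_p·σ.
ln(0.59) = -0.5276 and ln(8.7) = 2.163; z_{0.08} = -1.405, z_{0.81} = 0.8779.
σ = (2.163 − -0.5276)/(0.8779 − (-1.405)) = 1.179.
μ = -0.5276 − (-1.405)·1.179 = 1.129.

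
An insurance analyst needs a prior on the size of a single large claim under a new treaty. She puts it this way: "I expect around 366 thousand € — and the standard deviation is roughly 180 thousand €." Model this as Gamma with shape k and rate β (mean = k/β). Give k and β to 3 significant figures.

k ≈ 4.13, β ≈ 0.0113

For Gamma(k, rate β): mean = k/β, variance = k/β², so CV = 1/√k.
CV = SD/mean = 180/366 = 0.4918, hence k = 1/CV² = 4.13.
Then β = k/mean = 4.13/366 = 0.0113.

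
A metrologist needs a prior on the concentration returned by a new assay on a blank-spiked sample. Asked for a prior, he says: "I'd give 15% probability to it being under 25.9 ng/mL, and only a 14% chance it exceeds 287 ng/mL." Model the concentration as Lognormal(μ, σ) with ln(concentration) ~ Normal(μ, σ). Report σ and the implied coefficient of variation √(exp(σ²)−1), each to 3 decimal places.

If T ~ Lognormal(μ,σ) then ln T ~ Normal(μ,σ), so the p-quantile of ln T is μ + z_p·σ.
ln(25.9) = 3.254 and ln(287) = 5.659; z_{0.15} = -1.036, z_{0.86} = 1.08.
σ = (5.659 − 3.254)/(1.08 − (-1.036)) = 1.136.
μ = 3.254 − (-1.036)·1.136 = 4.432.
CV = √(exp(σ²)−1) = √(exp(1.2911)−1) = 1.624.

σ ≈ 1.136, CV ≈ 1.624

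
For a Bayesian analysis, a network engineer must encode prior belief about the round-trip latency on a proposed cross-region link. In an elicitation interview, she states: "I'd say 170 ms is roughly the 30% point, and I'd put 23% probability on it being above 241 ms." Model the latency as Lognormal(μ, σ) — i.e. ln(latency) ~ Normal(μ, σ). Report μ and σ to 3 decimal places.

μ ≈ 5.281, σ ≈ 0.276

If T ~ Lognormal(μ,σ) then ln T ~ Normal(μ,σ), so the p-quantile of ln T is μ + z_p·σ.
ln(170) = 5.136 and ln(241) = 5.485; z_{0.3} = -0.5244, z_{0.77} = 0.7388.
σ = (5.485 − 5.136)/(0.7388 − (-0.5244)) = 0.276.
μ = 5.136 − (-0.5244)·0.276 = 5.281.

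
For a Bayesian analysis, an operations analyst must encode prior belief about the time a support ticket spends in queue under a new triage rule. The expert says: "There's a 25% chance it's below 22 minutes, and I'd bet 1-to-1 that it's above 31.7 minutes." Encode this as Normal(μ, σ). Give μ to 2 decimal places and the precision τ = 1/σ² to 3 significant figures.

For Normal(μ,σ), the p-quantile is μ + z_p·σ. Here z_{0.25} = -0.6745, z_{0.5} = 0.
So 22 = μ − 0.6745σ and 31.7 = μ + 0σ.
Subtracting: σ = (31.7 − 22)/(0 − (-0.6745)) = 14.38.
Then μ = 22 − (-0.6745)·14.38 = 31.70.
Precision τ = 1/σ² = 1/14.38² = 0.00484.

μ = 31.70, τ = 0.00484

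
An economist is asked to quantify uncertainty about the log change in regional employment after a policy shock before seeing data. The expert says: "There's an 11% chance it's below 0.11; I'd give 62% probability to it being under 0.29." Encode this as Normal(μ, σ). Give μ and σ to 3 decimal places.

The p-quantile of Normal(μ,σ) is μ + z_p·σ, with z_{0.11} = -1.227 and z_{0.62} = 0.3055.
Eliminate σ: μ = (z₂·x₁ − z₁·x₂)/(z₂ − z₁) = (0.3055·0.11 − (-1.227)·0.29)/1.532 = 0.254.
Then σ = (x₂ − x₁)/(z₂ − z₁) = (0.29 − 0.11)/1.532 = 0.117.

μ = 0.254, σ = 0.117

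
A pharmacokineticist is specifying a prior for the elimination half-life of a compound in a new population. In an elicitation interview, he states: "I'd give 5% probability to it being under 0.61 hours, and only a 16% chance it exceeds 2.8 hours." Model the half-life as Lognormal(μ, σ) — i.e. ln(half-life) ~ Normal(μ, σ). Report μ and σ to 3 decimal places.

μ ≈ 0.455, σ ≈ 0.577

If T ~ Lognormal(μ,σ) then ln T ~ Normal(μ,σ), so the p-quantile of ln T is μ + z_p·σ.
ln(0.61) = -0.4943 and ln(2.8) = 1.03; z_{0.05} = -1.645, z_{0.84} = 0.9945.
σ = (1.03 − -0.4943)/(0.9945 − (-1.645)) = 0.577.
μ = -0.4943 − (-1.645)·0.577 = 0.455.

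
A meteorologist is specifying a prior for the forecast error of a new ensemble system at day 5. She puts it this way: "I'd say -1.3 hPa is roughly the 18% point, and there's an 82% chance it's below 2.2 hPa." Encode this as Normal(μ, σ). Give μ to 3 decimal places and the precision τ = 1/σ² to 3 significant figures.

μ = 0.450, τ = 0.274

For Normal(μ,σ), the p-quantile is μ + z_p·σ. Here z_{0.18} = -0.9154, z_{0.82} = 0.9154.
So -1.3 = μ − 0.9154σ and 2.2 = μ + 0.9154σ.
Subtracting: σ = (2.2 − -1.3)/(0.9154 − (-0.9154)) = 1.912.
Then μ = -1.3 − (-0.9154)·1.912 = 0.450.
Precision τ = 1/σ² = 1/1.912² = 0.274.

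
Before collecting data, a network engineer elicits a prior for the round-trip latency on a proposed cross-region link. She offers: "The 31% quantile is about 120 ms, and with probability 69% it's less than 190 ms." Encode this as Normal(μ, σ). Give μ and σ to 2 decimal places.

μ = 155.00, σ = 70.59

For Normal(μ,σ), the p-quantile is μ + z_p·σ. Here z_{0.31} = -0.4959, z_{0.69} = 0.4959.
So 120 = μ − 0.4959σ and 190 = μ + 0.4959σ.
Subtracting: σ = (190 − 120)/(0.4959 − (-0.4959)) = 70.59.
Then μ = 120 − (-0.4959)·70.59 = 155.00.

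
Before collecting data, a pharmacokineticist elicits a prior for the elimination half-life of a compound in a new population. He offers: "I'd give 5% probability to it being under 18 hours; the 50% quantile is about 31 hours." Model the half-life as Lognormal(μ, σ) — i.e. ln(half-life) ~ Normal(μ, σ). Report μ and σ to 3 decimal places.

If T ~ Lognormal(μ,σ) then ln T ~ Normal(μ,σ), so the p-quantile of ln T is μ + z_p·σ.
ln(18) = 2.89 and ln(31) = 3.434; z_{0.05} = -1.645, z_{0.5} = 0.
σ = (3.434 − 2.89)/(0 − (-1.645)) = 0.330.
μ = 2.89 − (-1.645)·0.330 = 3.434.

μ ≈ 3.434, σ ≈ 0.330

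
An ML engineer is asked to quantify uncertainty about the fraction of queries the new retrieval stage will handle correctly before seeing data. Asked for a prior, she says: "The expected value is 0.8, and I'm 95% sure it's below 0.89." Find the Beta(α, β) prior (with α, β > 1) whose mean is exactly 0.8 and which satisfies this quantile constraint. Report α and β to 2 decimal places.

α ≈ 35.03, β ≈ 8.76

With mean 0.8 fixed, write α = 0.8s, β = 0.2s where s = α+β.
Need P(θ < 0.89) = 0.95 under Beta(0.8s, 0.2s). Normal approximation: (q−m)/√(m(1−m)/s) ≈ z_{0.95} = 1.64, so s ≈ 0.8·0.2·(1.64)²/(0.89−0.8)² = 53.4.
At s = 53.4: P(θ<0.89) ≈ 0.967. Adjusting to match 0.95 gives s ≈ 43.78.
So α = 0.8·43.78 ≈ 35.03, β = 0.2·43.78 ≈ 8.76.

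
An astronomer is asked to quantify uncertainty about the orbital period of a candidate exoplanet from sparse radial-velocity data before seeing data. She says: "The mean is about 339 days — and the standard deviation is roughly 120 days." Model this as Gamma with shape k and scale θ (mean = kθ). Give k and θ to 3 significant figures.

For Gamma(k, scale θ): mean = kθ, variance = kθ², so CV = 1/√k.
CV = SD/mean = 120/339 = 0.354, hence k = 1/CV² = 7.98.
Then θ = mean/k = 339/7.98 = 42.5.

k ≈ 7.98, θ ≈ 42.5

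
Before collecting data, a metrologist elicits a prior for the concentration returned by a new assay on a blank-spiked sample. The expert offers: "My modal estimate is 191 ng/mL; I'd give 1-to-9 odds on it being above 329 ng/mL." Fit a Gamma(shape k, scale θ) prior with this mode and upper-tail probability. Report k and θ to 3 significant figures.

Gamma(k,θ) with k>1 has mode (k−1)θ, so θ = 191/(k−1).
Need P(X < 329) = 0.9 with θ tied to k this way. Start at k = 2, θ = 191: P(X<329) ≈ 0.514.
Too low — raise k to concentrate. Iterating converges to k ≈ 7.41.
Then θ = 191/(7.41−1) ≈ 29.8.

k ≈ 7.41, θ ≈ 29.8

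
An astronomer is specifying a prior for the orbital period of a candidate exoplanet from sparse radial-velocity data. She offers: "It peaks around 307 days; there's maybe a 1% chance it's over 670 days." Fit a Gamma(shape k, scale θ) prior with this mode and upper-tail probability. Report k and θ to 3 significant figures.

Gamma(k,θ) with k>1 has mode (k−1)θ, so θ = 307/(k−1).
Need P(X < 670) = 0.99 with θ tied to k this way. Start at k = 2, θ = 307: P(X<670) ≈ 0.641.
Too low — raise k to concentrate. Iterating converges to k ≈ 8.93.
Then θ = 307/(8.93−1) ≈ 38.7.

k ≈ 8.93, θ ≈ 38.7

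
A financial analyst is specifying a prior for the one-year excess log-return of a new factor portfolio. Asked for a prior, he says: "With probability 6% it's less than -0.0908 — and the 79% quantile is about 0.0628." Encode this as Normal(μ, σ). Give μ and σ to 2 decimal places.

μ = 0.01, σ = 0.07

The p-quantile of Normal(μ,σ) is μ + z_p·σ, with z_{0.06} = -1.555 and z_{0.79} = 0.8064.
Eliminate σ: μ = (z₂·x₁ − z₁·x₂)/(z₂ − z₁) = (0.8064·-0.0908 − (-1.555)·0.0628)/2.361 = 0.01.
Then σ = (x₂ − x₁)/(z₂ − z₁) = (0.0628 − -0.0908)/2.361 = 0.07.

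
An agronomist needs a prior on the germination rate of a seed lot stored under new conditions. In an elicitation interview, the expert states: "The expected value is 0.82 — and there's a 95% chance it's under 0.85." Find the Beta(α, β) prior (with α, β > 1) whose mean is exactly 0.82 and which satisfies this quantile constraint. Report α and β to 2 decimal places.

With mean 0.82 fixed, write α = 0.82s, β = 0.18s where s = α+β.
Need P(θ < 0.85) = 0.95 under Beta(0.82s, 0.18s). Normal approximation: (q−m)/√(m(1−m)/s) ≈ z_{0.95} = 1.64, so s ≈ 0.82·0.18·(1.64)²/(0.85−0.82)² = 443.7.
At s = 443.7: P(θ<0.85) ≈ 0.955. Adjusting to match 0.95 gives s ≈ 417.47.
So α = 0.82·417.47 ≈ 342.32, β = 0.18·417.47 ≈ 75.14.

α ≈ 342.32, β ≈ 75.14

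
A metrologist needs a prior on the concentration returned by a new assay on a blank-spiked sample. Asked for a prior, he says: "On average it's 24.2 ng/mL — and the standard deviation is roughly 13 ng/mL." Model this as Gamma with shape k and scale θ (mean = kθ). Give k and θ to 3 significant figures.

k ≈ 3.47, θ ≈ 6.98

For Gamma(k, scale θ): mean = kθ, variance = kθ², so CV = 1/√k.
CV = SD/mean = 13/24.2 = 0.5372, hence k = 1/CV² = 3.47.
Then θ = mean/k = 24.2/3.47 = 6.98.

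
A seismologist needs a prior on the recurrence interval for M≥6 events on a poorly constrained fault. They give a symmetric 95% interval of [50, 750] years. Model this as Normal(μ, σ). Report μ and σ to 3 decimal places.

A symmetric 95% interval runs μ ± z·σ with z = 1.96.
Half-width = 350, so σ = 350/1.96 = 178.575.
μ is the interval midpoint, 400.000.

μ = 400.000, σ = 178.575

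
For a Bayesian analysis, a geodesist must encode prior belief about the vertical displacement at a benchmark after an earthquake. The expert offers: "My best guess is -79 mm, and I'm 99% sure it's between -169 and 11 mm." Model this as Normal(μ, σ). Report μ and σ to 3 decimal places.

A symmetric 99% interval runs μ ± z·σ with z = 2.576.
Half-width = 90, so σ = 90/2.576 = 34.940.
μ is the stated best guess, -79.000.

μ = -79.000, σ = 34.940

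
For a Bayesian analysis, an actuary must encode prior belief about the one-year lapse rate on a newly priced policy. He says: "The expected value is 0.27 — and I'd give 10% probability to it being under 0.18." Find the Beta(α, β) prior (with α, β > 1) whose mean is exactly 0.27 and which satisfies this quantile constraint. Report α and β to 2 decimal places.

With mean 0.27 fixed, write α = 0.27s, β = 0.73s where s = α+β.
Need P(θ < 0.18) = 0.1 under Beta(0.27s, 0.73s). Normal approximation: (q−m)/√(m(1−m)/s) ≈ z_{0.1} = -1.28, so s ≈ 0.27·0.73·(-1.28)²/(0.18−0.27)² = 40.0.
At s = 40.0: P(θ<0.18) ≈ 0.090. Adjusting to match 0.1 gives s ≈ 36.95.
So α = 0.27·36.95 ≈ 9.98, β = 0.73·36.95 ≈ 26.98.

α ≈ 9.98, β ≈ 26.98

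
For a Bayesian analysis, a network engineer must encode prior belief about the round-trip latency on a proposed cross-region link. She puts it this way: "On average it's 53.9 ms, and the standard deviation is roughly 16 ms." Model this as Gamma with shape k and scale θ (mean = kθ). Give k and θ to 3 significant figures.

k ≈ 11.3, θ ≈ 4.75

For Gamma(k, scale θ): mean = kθ, variance = kθ², so CV = 1/√k.
CV = SD/mean = 16/53.9 = 0.2968, hence k = 1/CV² = 11.3.
Then θ = mean/k = 53.9/11.3 = 4.75.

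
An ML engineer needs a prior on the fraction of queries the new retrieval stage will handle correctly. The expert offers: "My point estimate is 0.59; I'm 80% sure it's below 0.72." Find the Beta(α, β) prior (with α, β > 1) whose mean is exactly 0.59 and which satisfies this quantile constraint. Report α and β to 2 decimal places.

With mean 0.59 fixed, write α = 0.59s, β = 0.41s where s = α+β.
Need P(θ < 0.72) = 0.8 under Beta(0.59s, 0.41s). Normal approximation: (q−m)/√(m(1−m)/s) ≈ z_{0.8} = 0.842, so s ≈ 0.59·0.41·(0.842)²/(0.72−0.59)² = 10.1.
At s = 10.1: P(θ<0.72) ≈ 0.796. Adjusting to match 0.8 gives s ≈ 10.44.
So α = 0.59·10.44 ≈ 6.16, β = 0.41·10.44 ≈ 4.28.

α ≈ 6.16, β ≈ 4.28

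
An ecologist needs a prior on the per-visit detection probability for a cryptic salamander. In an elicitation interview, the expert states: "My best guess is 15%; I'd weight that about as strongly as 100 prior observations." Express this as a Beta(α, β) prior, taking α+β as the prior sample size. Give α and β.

α = 15, β = 85

Under the effective-sample-size interpretation, Beta(α, β) has prior mean α/(α+β) and prior sample size α+β.
So α+β = 100 and α/(α+β) = 0.15, giving α = 0.15·100 = 15 and β = 100 − 15 = 85.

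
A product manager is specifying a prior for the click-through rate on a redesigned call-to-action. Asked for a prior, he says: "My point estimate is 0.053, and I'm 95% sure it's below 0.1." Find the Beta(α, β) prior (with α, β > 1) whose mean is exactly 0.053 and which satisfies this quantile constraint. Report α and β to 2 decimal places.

With mean 0.053 fixed, write α = 0.053s, β = 0.947s where s = α+β.
Need P(θ < 0.1) = 0.95 under Beta(0.053s, 0.947s). Normal approximation: (q−m)/√(m(1−m)/s) ≈ z_{0.95} = 1.64, so s ≈ 0.053·0.947·(1.64)²/(0.1−0.053)² = 61.5.
At s = 61.5: P(θ<0.1) ≈ 0.932. Adjusting to match 0.95 gives s ≈ 77.96.
So α = 0.053·77.96 ≈ 4.13, β = 0.947·77.96 ≈ 73.83.

α ≈ 4.13, β ≈ 73.83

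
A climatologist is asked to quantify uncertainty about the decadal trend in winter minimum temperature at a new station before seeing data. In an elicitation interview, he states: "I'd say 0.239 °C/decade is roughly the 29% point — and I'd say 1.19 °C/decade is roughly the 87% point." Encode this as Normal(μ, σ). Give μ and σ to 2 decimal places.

For Normal(μ,σ), the p-quantile is μ + z_p·σ. Here z_{0.29} = -0.5534, z_{0.87} = 1.126.
So 0.239 = μ − 0.5534σ and 1.19 = μ + 1.126σ.
Subtracting: σ = (1.19 − 0.239)/(1.126 − (-0.5534)) = 0.57.
Then μ = 0.239 − (-0.5534)·0.57 = 0.55.

μ = 0.55, σ = 0.57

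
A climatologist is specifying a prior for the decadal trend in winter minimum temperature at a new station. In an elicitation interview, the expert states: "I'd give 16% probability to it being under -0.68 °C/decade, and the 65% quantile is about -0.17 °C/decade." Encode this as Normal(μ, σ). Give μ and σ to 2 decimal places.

μ = -0.31, σ = 0.37

For Normal(μ,σ), the p-quantile is μ + z_p·σ. Here z_{0.16} = -0.9945, z_{0.65} = 0.3853.
So -0.68 = μ − 0.9945σ and -0.17 = μ + 0.3853σ.
Subtracting: σ = (-0.17 − -0.68)/(0.3853 − (-0.9945)) = 0.37.
Then μ = -0.68 − (-0.9945)·0.37 = -0.31.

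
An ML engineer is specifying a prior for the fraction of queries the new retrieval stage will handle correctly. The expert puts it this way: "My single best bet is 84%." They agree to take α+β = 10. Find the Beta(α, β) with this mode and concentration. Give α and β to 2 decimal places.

For α,β > 1 the Beta mode is (α−1)/(α+β−2). With α+β = 10, the mode is (α−1)/8.
Set (α−1)/8 = 0.84 → α = 1 + 0.84·8 = 7.72.
β = 10 − α = 2.28.

α = 7.72, β = 2.28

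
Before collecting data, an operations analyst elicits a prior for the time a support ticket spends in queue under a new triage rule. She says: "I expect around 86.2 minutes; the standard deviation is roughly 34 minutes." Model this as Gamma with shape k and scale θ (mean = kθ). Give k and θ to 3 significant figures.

For Gamma(k, scale θ): mean = kθ, variance = kθ², so CV = 1/√k.
CV = SD/mean = 34/86.2 = 0.3944, hence k = 1/CV² = 6.43.
Then θ = mean/k = 86.2/6.43 = 13.4.

k ≈ 6.43, θ ≈ 13.4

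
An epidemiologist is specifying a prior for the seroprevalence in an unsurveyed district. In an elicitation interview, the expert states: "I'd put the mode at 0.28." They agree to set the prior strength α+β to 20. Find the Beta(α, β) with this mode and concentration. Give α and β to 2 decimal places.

α = 6.04, β = 13.96

For α,β > 1 the Beta mode is (α−1)/(α+β−2). With α+β = 20, the mode is (α−1)/18.
Set (α−1)/18 = 0.28 → α = 1 + 0.28·18 = 6.04.
β = 20 − α = 13.96.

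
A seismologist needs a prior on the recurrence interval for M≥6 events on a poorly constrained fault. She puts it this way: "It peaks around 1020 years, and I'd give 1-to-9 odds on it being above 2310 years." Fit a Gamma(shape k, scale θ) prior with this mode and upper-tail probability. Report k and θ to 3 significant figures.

k ≈ 3.88, θ ≈ 354

Gamma(k,θ) with k>1 has mode (k−1)θ, so θ = 1020/(k−1).
Need P(X < 2310) = 0.9 with θ tied to k this way. Start at k = 2, θ = 1020: P(X<2310) ≈ 0.661.
Too low — raise k to concentrate. Iterating converges to k ≈ 3.88.
Then θ = 1020/(3.88−1) ≈ 354.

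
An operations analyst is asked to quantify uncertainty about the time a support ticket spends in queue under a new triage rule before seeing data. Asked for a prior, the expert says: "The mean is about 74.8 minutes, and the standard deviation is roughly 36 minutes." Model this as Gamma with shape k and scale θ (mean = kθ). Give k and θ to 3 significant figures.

For Gamma(k, scale θ): mean = kθ, variance = kθ², so CV = 1/√k.
CV = SD/mean = 36/74.8 = 0.4813, hence k = 1/CV² = 4.32.
Then θ = mean/k = 74.8/4.32 = 17.3.

k ≈ 4.32, θ ≈ 17.3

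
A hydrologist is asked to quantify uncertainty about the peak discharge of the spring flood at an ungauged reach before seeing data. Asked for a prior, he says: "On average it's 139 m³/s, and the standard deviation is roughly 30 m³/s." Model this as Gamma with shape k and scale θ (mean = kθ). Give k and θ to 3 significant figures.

k ≈ 21.5, θ ≈ 6.47

For Gamma(k, scale θ): mean = kθ, variance = kθ², so CV = 1/√k.
CV = SD/mean = 30/139 = 0.2158, hence k = 1/CV² = 21.5.
Then θ = mean/k = 139/21.5 = 6.47.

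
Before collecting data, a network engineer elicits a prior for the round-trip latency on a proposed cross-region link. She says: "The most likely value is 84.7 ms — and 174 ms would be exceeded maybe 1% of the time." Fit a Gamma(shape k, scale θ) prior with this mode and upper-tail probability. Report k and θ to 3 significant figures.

k ≈ 10.4, θ ≈ 8.98

Gamma(k,θ) with k>1 has mode (k−1)θ, so θ = 84.7/(k−1).
Need P(X < 174) = 0.99 with θ tied to k this way. Start at k = 2, θ = 84.7: P(X<174) ≈ 0.608.
Too low — raise k to concentrate. Iterating converges to k ≈ 10.4.
Then θ = 84.7/(10.4−1) ≈ 8.98.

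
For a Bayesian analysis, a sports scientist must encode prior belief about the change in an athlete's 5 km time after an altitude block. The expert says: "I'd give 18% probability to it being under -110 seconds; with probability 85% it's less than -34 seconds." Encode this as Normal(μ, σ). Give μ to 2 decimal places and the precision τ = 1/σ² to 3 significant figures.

μ = -74.36, τ = 0.00066

For Normal(μ,σ), the p-quantile is μ + z_p·σ. Here z_{0.18} = -0.9154, z_{0.85} = 1.036.
So -110 = μ − 0.9154σ and -34 = μ + 1.036σ.
Subtracting: σ = (-34 − -110)/(1.036 − (-0.9154)) = 38.94.
Then μ = -110 − (-0.9154)·38.94 = -74.36.
Precision τ = 1/σ² = 1/38.94² = 0.00066.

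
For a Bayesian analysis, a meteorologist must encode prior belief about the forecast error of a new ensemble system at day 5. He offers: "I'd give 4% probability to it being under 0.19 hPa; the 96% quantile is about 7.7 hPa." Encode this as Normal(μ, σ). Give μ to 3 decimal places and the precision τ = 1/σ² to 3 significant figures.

The p-quantile of Normal(μ,σ) is μ + z_p·σ, with z_{0.04} = -1.751 and z_{0.96} = 1.751.
Eliminate σ: μ = (z₂·x₁ − z₁·x₂)/(z₂ − z₁) = (1.751·0.19 − (-1.751)·7.7)/3.501 = 3.945.
Then σ = (x₂ − x₁)/(z₂ − z₁) = (7.7 − 0.19)/3.501 = 2.145.
Precision τ = 1/σ² = 1/2.145² = 0.217.

μ = 3.945, τ = 0.217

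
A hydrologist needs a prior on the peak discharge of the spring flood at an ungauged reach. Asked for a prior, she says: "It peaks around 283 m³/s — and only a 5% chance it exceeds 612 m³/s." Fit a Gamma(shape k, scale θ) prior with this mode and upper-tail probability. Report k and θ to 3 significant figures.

k ≈ 5.63, θ ≈ 61.1

Gamma(k,θ) with k>1 has mode (k−1)θ, so θ = 283/(k−1).
Need P(X < 612) = 0.95 with θ tied to k this way. Start at k = 2, θ = 283: P(X<612) ≈ 0.636.
Too low — raise k to concentrate. Iterating converges to k ≈ 5.63.
Then θ = 283/(5.63−1) ≈ 61.1.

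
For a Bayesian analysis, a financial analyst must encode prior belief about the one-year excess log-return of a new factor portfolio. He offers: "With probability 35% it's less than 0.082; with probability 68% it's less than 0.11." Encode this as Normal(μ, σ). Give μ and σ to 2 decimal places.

μ = 0.09, σ = 0.03

The p-quantile of Normal(μ,σ) is μ + z_p·σ, with z_{0.35} = -0.3853 and z_{0.68} = 0.4677.
Eliminate σ: μ = (z₂·x₁ − z₁·x₂)/(z₂ − z₁) = (0.4677·0.082 − (-0.3853)·0.11)/0.853 = 0.09.
Then σ = (x₂ − x₁)/(z₂ − z₁) = (0.11 − 0.082)/0.853 = 0.03.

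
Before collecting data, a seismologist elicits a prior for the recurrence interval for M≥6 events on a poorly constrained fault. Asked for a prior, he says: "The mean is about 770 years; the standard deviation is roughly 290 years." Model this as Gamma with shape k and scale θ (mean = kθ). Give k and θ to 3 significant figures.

k ≈ 7.05, θ ≈ 109

For Gamma(k, scale θ): mean = kθ, variance = kθ², so CV = 1/√k.
CV = SD/mean = 290/770 = 0.3766, hence k = 1/CV² = 7.05.
Then θ = mean/k = 770/7.05 = 109.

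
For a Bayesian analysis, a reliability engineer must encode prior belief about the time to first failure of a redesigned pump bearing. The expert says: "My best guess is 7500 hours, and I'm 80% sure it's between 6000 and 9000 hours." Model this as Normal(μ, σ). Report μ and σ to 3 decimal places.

A symmetric 80% interval runs μ ± z·σ with z = 1.282.
Half-width = 1500, so σ = 1500/1.282 = 1170.456.
μ is the stated best guess, 7500.000.

μ = 7500.000, σ = 1170.456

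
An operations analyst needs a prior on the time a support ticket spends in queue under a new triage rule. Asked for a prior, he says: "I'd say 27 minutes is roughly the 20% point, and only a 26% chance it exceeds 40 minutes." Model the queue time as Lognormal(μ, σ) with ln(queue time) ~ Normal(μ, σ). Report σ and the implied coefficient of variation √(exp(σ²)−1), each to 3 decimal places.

σ ≈ 0.265, CV ≈ 0.269

If T ~ Lognormal(μ,σ) then ln T ~ Normal(μ,σ), so the p-quantile of ln T is μ + z_p·σ.
ln(27) = 3.296 and ln(40) = 3.689; z_{0.2} = -0.8416, z_{0.74} = 0.6433.
σ = (3.689 − 3.296)/(0.6433 − (-0.8416)) = 0.265.
μ = 3.296 − (-0.8416)·0.265 = 3.519.
CV = √(exp(σ²)−1) = √(exp(0.0701)−1) = 0.269.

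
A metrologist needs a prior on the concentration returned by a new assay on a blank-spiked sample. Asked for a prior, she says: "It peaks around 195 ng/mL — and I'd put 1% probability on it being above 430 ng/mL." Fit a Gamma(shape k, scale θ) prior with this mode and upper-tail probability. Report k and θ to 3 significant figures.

Gamma(k,θ) with k>1 has mode (k−1)θ, so θ = 195/(k−1).
Need P(X < 430) = 0.99 with θ tied to k this way. Start at k = 2, θ = 195: P(X<430) ≈ 0.647.
Too low — raise k to concentrate. Iterating converges to k ≈ 8.71.
Then θ = 195/(8.71−1) ≈ 25.3.

k ≈ 8.71, θ ≈ 25.3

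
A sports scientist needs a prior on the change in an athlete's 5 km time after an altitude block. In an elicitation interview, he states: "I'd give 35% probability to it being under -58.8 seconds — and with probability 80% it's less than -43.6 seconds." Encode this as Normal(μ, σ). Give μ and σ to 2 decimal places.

The p-quantile of Normal(μ,σ) is μ + z_p·σ, with z_{0.35} = -0.3853 and z_{0.8} = 0.8416.
Eliminate σ: μ = (z₂·x₁ − z₁·x₂)/(z₂ − z₁) = (0.8416·-58.8 − (-0.3853)·-43.6)/1.227 = -54.03.
Then σ = (x₂ − x₁)/(z₂ − z₁) = (-43.6 − -58.8)/1.227 = 12.39.

μ = -54.03, σ = 12.39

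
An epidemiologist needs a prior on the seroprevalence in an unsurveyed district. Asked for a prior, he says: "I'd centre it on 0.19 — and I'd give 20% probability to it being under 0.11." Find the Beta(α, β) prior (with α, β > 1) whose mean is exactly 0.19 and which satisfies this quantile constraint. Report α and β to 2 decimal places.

α ≈ 3.35, β ≈ 14.27

With mean 0.19 fixed, write α = 0.19s, β = 0.81s where s = α+β.
Need P(θ < 0.11) = 0.2 under Beta(0.19s, 0.81s). Normal approximation: (q−m)/√(m(1−m)/s) ≈ z_{0.2} = -0.842, so s ≈ 0.19·0.81·(-0.842)²/(0.11−0.19)² = 17.0.
At s = 17.0: P(θ<0.11) ≈ 0.205. Adjusting to match 0.2 gives s ≈ 17.62.
So α = 0.19·17.62 ≈ 3.35, β = 0.81·17.62 ≈ 14.27.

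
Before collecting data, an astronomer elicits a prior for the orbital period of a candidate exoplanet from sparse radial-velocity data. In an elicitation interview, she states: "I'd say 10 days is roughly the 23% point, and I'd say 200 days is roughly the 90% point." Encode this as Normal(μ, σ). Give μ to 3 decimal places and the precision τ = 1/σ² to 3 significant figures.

The p-quantile of Normal(μ,σ) is μ + z_p·σ, with z_{0.23} = -0.7388 and z_{0.9} = 1.282.
Eliminate σ: μ = (z₂·x₁ − z₁·x₂)/(z₂ − z₁) = (1.282·10 − (-0.7388)·200)/2.02 = 79.482.
Then σ = (x₂ − x₁)/(z₂ − z₁) = (200 − 10)/2.02 = 94.041.
Precision τ = 1/σ² = 1/94.04² = 0.000113.

μ = 79.482, τ = 0.000113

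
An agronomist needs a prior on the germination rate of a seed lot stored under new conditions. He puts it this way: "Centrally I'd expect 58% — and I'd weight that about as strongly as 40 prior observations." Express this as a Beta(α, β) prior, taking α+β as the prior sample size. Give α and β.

Under the effective-sample-size interpretation, Beta(α, β) has prior mean α/(α+β) and prior sample size α+β.
So α+β = 40 and α/(α+β) = 0.58, giving α = 0.58·40 = 23.2 and β = 40 − 23.2 = 16.8.

α = 23.2, β = 16.8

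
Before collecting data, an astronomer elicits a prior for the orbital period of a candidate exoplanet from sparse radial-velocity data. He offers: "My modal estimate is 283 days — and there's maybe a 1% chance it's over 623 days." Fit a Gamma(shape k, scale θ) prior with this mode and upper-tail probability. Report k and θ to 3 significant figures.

k ≈ 8.74, θ ≈ 36.6

Gamma(k,θ) with k>1 has mode (k−1)θ, so θ = 283/(k−1).
Need P(X < 623) = 0.99 with θ tied to k this way. Start at k = 2, θ = 283: P(X<623) ≈ 0.646.
Too low — raise k to concentrate. Iterating converges to k ≈ 8.74.
Then θ = 283/(8.74−1) ≈ 36.6.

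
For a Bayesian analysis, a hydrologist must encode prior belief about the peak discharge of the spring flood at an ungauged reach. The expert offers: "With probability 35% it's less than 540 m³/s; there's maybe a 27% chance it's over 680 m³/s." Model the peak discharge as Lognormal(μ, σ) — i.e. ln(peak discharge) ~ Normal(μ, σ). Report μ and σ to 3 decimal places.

If T ~ Lognormal(μ,σ) then ln T ~ Normal(μ,σ), so the p-quantile of ln T is μ + z_p·σ.
ln(540) = 6.292 and ln(680) = 6.522; z_{0.35} = -0.3853, z_{0.73} = 0.6128.
σ = (6.522 − 6.292)/(0.6128 − (-0.3853)) = 0.231.
μ = 6.292 − (-0.3853)·0.231 = 6.381.

μ ≈ 6.381, σ ≈ 0.231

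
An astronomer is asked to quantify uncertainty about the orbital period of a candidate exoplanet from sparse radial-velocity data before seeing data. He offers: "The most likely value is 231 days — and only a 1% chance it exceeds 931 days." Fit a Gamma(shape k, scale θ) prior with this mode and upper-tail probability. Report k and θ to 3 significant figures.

Gamma(k,θ) with k>1 has mode (k−1)θ, so θ = 231/(k−1).
Need P(X < 931) = 0.99 with θ tied to k this way. Start at k = 2, θ = 231: P(X<931) ≈ 0.911.
Too low — raise k to concentrate. Iterating converges to k ≈ 3.15.
Then θ = 231/(3.15−1) ≈ 108.

k ≈ 3.15, θ ≈ 108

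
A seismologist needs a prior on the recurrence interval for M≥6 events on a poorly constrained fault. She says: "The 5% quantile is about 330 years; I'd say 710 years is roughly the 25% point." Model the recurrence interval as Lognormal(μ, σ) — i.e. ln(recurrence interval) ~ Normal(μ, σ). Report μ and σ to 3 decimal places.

μ ≈ 7.098, σ ≈ 0.790

If T ~ Lognormal(μ,σ) then ln T ~ Normal(μ,σ), so the p-quantile of ln T is μ + z_p·σ.
ln(330) = 5.799 and ln(710) = 6.565; z_{0.05} = -1.645, z_{0.25} = -0.6745.
σ = (6.565 − 5.799)/(-0.6745 − (-1.645)) = 0.790.
μ = 5.799 − (-1.645)·0.790 = 7.098.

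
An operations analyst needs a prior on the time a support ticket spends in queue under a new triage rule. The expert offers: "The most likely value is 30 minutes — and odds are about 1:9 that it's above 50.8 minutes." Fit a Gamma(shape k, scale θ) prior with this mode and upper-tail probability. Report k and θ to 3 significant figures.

Gamma(k,θ) with k>1 has mode (k−1)θ, so θ = 30/(k−1).
Need P(X < 50.8) = 0.9 with θ tied to k this way. Start at k = 2, θ = 30: P(X<50.8) ≈ 0.505.
Too low — raise k to concentrate. Iterating converges to k ≈ 7.82.
Then θ = 30/(7.82−1) ≈ 4.4.

k ≈ 7.82, θ ≈ 4.4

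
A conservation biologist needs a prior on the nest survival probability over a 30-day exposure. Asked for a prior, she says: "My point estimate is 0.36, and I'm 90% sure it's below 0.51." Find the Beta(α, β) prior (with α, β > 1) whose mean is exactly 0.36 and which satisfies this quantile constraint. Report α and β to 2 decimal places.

α ≈ 6.21, β ≈ 11.04

With mean 0.36 fixed, write α = 0.36s, β = 0.64s where s = α+β.
Need P(θ < 0.51) = 0.9 under Beta(0.36s, 0.64s). Normal approximation: (q−m)/√(m(1−m)/s) ≈ z_{0.9} = 1.28, so s ≈ 0.36·0.64·(1.28)²/(0.51−0.36)² = 16.8.
At s = 16.8: P(θ<0.51) ≈ 0.897. Adjusting to match 0.9 gives s ≈ 17.24.
So α = 0.36·17.24 ≈ 6.21, β = 0.64·17.24 ≈ 11.04.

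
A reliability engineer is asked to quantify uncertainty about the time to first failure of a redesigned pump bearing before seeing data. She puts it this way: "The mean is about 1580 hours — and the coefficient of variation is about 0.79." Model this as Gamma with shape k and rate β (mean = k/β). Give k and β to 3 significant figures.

For Gamma(k, rate β): mean = k/β, variance = k/β², so CV = 1/√k.
CV = 0.79, hence k = 1/CV² = 1.6.
Then β = k/mean = 1.6/1580 = 0.00101.

k ≈ 1.6, β ≈ 0.00101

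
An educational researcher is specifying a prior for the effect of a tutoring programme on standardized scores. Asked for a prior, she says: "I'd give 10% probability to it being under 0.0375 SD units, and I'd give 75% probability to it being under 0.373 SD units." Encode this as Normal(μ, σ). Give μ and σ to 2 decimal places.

The p-quantile of Normal(μ,σ) is μ + z_p·σ, with z_{0.1} = -1.282 and z_{0.75} = 0.6745.
Eliminate σ: μ = (z₂·x₁ − z₁·x₂)/(z₂ − z₁) = (0.6745·0.0375 − (-1.282)·0.373)/1.956 = 0.26.
Then σ = (x₂ − x₁)/(z₂ − z₁) = (0.373 − 0.0375)/1.956 = 0.17.

μ = 0.26, σ = 0.17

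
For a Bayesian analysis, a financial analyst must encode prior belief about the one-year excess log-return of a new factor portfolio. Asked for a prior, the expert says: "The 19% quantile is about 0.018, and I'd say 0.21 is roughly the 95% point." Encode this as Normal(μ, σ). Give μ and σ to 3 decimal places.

μ = 0.085, σ = 0.076

For Normal(μ,σ), the p-quantile is μ + z_p·σ. Here z_{0.19} = -0.8779, z_{0.95} = 1.645.
So 0.018 = μ − 0.8779σ and 0.21 = μ + 1.645σ.
Subtracting: σ = (0.21 − 0.018)/(1.645 − (-0.8779)) = 0.076.
Then μ = 0.018 − (-0.8779)·0.076 = 0.085.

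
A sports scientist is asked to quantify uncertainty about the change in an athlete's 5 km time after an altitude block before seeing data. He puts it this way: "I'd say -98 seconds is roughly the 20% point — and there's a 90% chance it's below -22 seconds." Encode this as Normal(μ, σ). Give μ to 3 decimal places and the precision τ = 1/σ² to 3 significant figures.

μ = -67.874, τ = 0.00078

For Normal(μ,σ), the p-quantile is μ + z_p·σ. Here z_{0.2} = -0.8416, z_{0.9} = 1.282.
So -98 = μ − 0.8416σ and -22 = μ + 1.282σ.
Subtracting: σ = (-22 − -98)/(1.282 − (-0.8416)) = 35.795.
Then μ = -98 − (-0.8416)·35.795 = -67.874.
Precision τ = 1/σ² = 1/35.8² = 0.00078.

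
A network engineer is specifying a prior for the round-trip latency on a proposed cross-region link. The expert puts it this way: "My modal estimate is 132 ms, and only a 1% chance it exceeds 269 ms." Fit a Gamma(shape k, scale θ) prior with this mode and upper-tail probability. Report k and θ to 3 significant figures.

Gamma(k,θ) with k>1 has mode (k−1)θ, so θ = 132/(k−1).
Need P(X < 269) = 0.99 with θ tied to k this way. Start at k = 2, θ = 132: P(X<269) ≈ 0.604.
Too low — raise k to concentrate. Iterating converges to k ≈ 10.7.
Then θ = 132/(10.7−1) ≈ 13.7.

k ≈ 10.7, θ ≈ 13.7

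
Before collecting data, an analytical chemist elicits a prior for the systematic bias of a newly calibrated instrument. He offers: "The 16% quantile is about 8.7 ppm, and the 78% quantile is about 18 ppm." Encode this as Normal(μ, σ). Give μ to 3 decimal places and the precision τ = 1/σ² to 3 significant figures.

μ = 13.935, τ = 0.0361

The p-quantile of Normal(μ,σ) is μ + z_p·σ, with z_{0.16} = -0.9945 and z_{0.78} = 0.7722.
Eliminate σ: μ = (z₂·x₁ − z₁·x₂)/(z₂ − z₁) = (0.7722·8.7 − (-0.9945)·18)/1.767 = 13.935.
Then σ = (x₂ − x₁)/(z₂ − z₁) = (18 − 8.7)/1.767 = 5.264.
Precision τ = 1/σ² = 1/5.264² = 0.0361.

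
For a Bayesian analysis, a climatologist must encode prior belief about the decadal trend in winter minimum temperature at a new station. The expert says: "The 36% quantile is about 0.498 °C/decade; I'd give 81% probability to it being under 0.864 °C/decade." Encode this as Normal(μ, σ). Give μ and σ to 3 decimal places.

The p-quantile of Normal(μ,σ) is μ + z_p·σ, with z_{0.36} = -0.3585 and z_{0.81} = 0.8779.
Eliminate σ: μ = (z₂·x₁ − z₁·x₂)/(z₂ − z₁) = (0.8779·0.498 − (-0.3585)·0.864)/1.236 = 0.604.
Then σ = (x₂ − x₁)/(z₂ − z₁) = (0.864 − 0.498)/1.236 = 0.296.

μ = 0.604, σ = 0.296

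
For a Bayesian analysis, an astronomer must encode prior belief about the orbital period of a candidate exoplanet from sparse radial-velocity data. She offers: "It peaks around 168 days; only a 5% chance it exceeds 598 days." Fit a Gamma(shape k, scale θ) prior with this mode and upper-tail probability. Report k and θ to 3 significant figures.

k ≈ 2.6, θ ≈ 105

Gamma(k,θ) with k>1 has mode (k−1)θ, so θ = 168/(k−1).
Need P(X < 598) = 0.95 with θ tied to k this way. Start at k = 2, θ = 168: P(X<598) ≈ 0.870.
Too low — raise k to concentrate. Iterating converges to k ≈ 2.6.
Then θ = 168/(2.6−1) ≈ 105.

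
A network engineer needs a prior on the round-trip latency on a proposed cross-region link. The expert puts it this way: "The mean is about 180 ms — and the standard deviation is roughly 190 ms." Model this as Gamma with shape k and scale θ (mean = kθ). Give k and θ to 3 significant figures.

k ≈ 0.898, θ ≈ 201

For Gamma(k, scale θ): mean = kθ, variance = kθ², so CV = 1/√k.
CV = SD/mean = 190/180 = 1.056, hence k = 1/CV² = 0.898.
Then θ = mean/k = 180/0.898 = 201.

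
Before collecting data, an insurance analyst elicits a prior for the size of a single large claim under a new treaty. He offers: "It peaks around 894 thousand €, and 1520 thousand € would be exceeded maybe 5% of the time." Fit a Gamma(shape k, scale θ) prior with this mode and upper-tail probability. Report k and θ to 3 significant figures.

Gamma(k,θ) with k>1 has mode (k−1)θ, so θ = 894/(k−1).
Need P(X < 1520) = 0.95 with θ tied to k this way. Start at k = 2, θ = 894: P(X<1520) ≈ 0.507.
Too low — raise k to concentrate. Iterating converges to k ≈ 10.9.
Then θ = 894/(10.9−1) ≈ 90.2.

k ≈ 10.9, θ ≈ 90.2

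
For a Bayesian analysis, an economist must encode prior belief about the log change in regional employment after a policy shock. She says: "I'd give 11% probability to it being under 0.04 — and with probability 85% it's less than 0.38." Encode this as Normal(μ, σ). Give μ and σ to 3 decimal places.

μ = 0.224, σ = 0.150

The p-quantile of Normal(μ,σ) is μ + z_p·σ, with z_{0.11} = -1.227 and z_{0.85} = 1.036.
Eliminate σ: μ = (z₂·x₁ − z₁·x₂)/(z₂ − z₁) = (1.036·0.04 − (-1.227)·0.38)/2.263 = 0.224.
Then σ = (x₂ − x₁)/(z₂ − z₁) = (0.38 − 0.04)/2.263 = 0.150.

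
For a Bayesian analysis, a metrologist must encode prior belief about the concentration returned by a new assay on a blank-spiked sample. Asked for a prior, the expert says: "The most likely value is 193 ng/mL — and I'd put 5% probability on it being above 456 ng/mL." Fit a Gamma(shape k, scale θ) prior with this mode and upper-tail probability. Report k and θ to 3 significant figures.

k ≈ 4.7, θ ≈ 52.2

Gamma(k,θ) with k>1 has mode (k−1)θ, so θ = 193/(k−1).
Need P(X < 456) = 0.95 with θ tied to k this way. Start at k = 2, θ = 193: P(X<456) ≈ 0.683.
Too low — raise k to concentrate. Iterating converges to k ≈ 4.7.
Then θ = 193/(4.7−1) ≈ 52.2.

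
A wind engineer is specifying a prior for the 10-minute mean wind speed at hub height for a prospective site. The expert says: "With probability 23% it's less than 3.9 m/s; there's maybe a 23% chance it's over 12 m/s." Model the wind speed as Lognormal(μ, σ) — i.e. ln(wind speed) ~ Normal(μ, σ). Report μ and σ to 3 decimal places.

μ ≈ 1.923, σ ≈ 0.761

If T ~ Lognormal(μ,σ) then ln T ~ Normal(μ,σ), so the p-quantile of ln T is μ + z_p·σ.
ln(3.9) = 1.361 and ln(12) = 2.485; z_{0.23} = -0.7388, z_{0.77} = 0.7388.
σ = (2.485 − 1.361)/(0.7388 − (-0.7388)) = 0.761.
μ = 1.361 − (-0.7388)·0.761 = 1.923.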